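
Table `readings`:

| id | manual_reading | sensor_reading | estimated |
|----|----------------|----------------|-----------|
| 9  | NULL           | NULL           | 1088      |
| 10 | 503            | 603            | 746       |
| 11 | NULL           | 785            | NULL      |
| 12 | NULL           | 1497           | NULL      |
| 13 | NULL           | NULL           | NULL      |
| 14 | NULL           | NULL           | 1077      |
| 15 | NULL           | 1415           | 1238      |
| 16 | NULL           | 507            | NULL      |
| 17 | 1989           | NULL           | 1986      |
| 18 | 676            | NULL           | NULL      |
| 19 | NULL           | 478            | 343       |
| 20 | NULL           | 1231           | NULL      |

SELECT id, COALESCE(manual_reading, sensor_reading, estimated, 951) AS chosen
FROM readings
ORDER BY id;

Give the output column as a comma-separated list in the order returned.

1088, 503, 785, 1497, 951, 1077, 1415, 507, 1989, 676, 478, 1231

id=9: manual_reading=NULL, sensor_reading=NULL, estimated=1088 → 1088
id=10: manual_reading=503 → 503
id=11: manual_reading=NULL, sensor_reading=785 → 785
id=12: manual_reading=NULL, sensor_reading=1497 → 1497
id=13: manual_reading=NULL, sensor_reading=NULL, estimated=NULL, → literal 951 → 951
id=14: manual_reading=NULL, sensor_reading=NULL, estimated=1077 → 1077
id=15: manual_reading=NULL, sensor_reading=1415 → 1415
id=16: manual_reading=NULL, sensor_reading=507 → 507
id=17: manual_reading=1989 → 1989
id=18: manual_reading=676 → 676
id=19: manual_reading=NULL, sensor_reading=478 → 478
id=20: manual_reading=NULL, sensor_reading=1231 → 1231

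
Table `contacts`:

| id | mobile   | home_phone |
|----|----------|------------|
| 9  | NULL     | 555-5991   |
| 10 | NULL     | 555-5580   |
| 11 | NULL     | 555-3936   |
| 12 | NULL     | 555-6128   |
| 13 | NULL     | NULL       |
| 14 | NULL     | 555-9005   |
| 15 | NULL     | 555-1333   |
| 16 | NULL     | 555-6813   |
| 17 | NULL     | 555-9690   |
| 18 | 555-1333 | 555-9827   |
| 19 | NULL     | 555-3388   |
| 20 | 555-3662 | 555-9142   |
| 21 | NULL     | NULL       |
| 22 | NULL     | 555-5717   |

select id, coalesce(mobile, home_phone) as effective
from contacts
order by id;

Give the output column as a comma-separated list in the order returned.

555-5991, 555-5580, 555-3936, 555-6128, NULL, 555-9005, 555-1333, 555-6813, 555-9690, 555-1333, 555-3388, 555-3662, NULL, 555-5717

id=9: mobile=NULL, home_phone=555-5991 → 555-5991
id=10: mobile=NULL, home_phone=555-5580 → 555-5580
id=11: mobile=NULL, home_phone=555-3936 → 555-3936
id=12: mobile=NULL, home_phone=555-6128 → 555-6128
id=13: mobile=NULL, home_phone=NULL (all NULL) → NULL
id=14: mobile=NULL, home_phone=555-9005 → 555-9005
id=15: mobile=NULL, home_phone=555-1333 → 555-1333
id=16: mobile=NULL, home_phone=555-6813 → 555-6813
id=17: mobile=NULL, home_phone=555-9690 → 555-9690
id=18: mobile=555-1333 → 555-1333
id=19: mobile=NULL, home_phone=555-3388 → 555-3388
id=20: mobile=555-3662 → 555-3662
id=21: mobile=NULL, home_phone=NULL (all NULL) → NULL
id=22: mobile=NULL, home_phone=555-5717 → 555-5717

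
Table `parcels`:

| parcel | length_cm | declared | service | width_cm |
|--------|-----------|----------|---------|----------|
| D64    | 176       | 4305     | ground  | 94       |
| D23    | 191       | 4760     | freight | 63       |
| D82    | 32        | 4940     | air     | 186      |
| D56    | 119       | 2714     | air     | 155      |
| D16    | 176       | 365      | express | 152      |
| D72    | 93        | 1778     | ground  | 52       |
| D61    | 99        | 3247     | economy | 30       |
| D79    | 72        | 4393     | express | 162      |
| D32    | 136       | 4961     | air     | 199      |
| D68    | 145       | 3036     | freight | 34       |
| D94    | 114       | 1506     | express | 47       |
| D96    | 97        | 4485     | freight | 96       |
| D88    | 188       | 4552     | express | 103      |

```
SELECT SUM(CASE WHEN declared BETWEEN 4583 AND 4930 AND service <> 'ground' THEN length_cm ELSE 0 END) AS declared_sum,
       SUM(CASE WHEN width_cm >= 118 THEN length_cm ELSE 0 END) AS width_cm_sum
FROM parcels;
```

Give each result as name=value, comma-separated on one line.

[declared_sum: declared BETWEEN 4583 AND 4930 AND service <> 'ground']
parcel=D64: ✗
parcel=D23: ✓ → 191
parcel=D82: ✗
parcel=D56: ✗
parcel=D16: ✗
parcel=D72: ✗
parcel=D61: ✗
parcel=D79: ✗
parcel=D32: ✗
parcel=D68: ✗
parcel=D94: ✗
parcel=D96: ✗
parcel=D88: ✗
declared_sum = 191
—
[width_cm_sum: width_cm >= 118]
parcel=D64: ✗
parcel=D23: ✗
parcel=D82: ✓ → 32
parcel=D56: ✓ → 119
parcel=D16: ✓ → 176
parcel=D72: ✗
parcel=D61: ✗
parcel=D79: ✓ → 72
parcel=D32: ✓ → 136
parcel=D68: ✗
parcel=D94: ✗
parcel=D96: ✗
parcel=D88: ✗
width_cm_sum = 32 + 119 + 176 + 72 + 136 = 535

declared_sum=191, width_cm_sum=535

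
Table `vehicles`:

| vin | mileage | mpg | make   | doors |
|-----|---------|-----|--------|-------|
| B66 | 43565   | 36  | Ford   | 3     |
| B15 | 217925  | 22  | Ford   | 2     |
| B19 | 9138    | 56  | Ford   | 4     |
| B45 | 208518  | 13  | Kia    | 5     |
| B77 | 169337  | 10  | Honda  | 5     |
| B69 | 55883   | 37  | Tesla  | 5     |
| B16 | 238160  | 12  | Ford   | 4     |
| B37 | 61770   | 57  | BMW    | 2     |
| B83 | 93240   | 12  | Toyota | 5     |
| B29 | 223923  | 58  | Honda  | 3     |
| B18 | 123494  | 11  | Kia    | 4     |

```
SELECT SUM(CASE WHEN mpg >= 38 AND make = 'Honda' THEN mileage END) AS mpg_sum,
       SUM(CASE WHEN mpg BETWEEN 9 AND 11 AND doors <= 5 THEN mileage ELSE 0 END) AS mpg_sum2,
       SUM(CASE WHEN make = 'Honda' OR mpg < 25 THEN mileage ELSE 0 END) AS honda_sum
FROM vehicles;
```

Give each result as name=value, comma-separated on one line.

[mpg_sum: mpg >= 38 AND make = 'Honda']
vin=B66: ✗
vin=B15: ✗
vin=B19: ✗
vin=B45: ✗
vin=B77: ✗
vin=B69: ✗
vin=B16: ✗
vin=B37: ✗
vin=B83: ✗
vin=B29: ✓ → 223923
vin=B18: ✗
mpg_sum = 223923
—
[mpg_sum2: mpg BETWEEN 9 AND 11 AND doors <= 5]
vin=B66: ✗
vin=B15: ✗
vin=B19: ✗
vin=B45: ✗
vin=B77: ✓ → 169337
vin=B69: ✗
vin=B16: ✗
vin=B37: ✗
vin=B83: ✗
vin=B29: ✗
vin=B18: ✓ → 123494
mpg_sum2 = 169337 + 123494 = 292831
—
[honda_sum: make = 'Honda' OR mpg < 25]
vin=B66: ✗
vin=B15: ✓ → 217925
vin=B19: ✗
vin=B45: ✓ → 208518
vin=B77: ✓ → 169337
vin=B69: ✗
vin=B16: ✓ → 238160
vin=B37: ✗
vin=B83: ✓ → 93240
vin=B29: ✓ → 223923
vin=B18: ✓ → 123494
honda_sum = 217925 + 208518 + 169337 + 238160 + 93240 + 223923 + 123494 = 1274597

mpg_sum=223923, mpg_sum2=292831, honda_sum=1274597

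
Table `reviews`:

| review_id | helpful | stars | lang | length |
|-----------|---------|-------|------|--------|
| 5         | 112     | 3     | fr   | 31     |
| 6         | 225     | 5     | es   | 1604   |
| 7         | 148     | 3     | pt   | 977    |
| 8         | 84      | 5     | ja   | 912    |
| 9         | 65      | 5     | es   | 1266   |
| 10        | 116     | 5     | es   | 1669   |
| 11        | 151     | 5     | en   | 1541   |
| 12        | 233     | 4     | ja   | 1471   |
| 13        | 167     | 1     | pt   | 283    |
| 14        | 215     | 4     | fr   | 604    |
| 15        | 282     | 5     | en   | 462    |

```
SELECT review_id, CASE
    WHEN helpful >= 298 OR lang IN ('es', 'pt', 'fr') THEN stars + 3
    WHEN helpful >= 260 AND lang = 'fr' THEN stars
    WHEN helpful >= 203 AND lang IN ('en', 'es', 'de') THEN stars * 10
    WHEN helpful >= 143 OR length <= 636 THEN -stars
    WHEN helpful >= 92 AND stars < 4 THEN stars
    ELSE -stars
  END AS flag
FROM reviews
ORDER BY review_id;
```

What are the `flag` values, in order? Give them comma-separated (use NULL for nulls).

review_id=5: helpful >= 298 OR lang IN ('es', 'pt', 'fr') → 6
review_id=6: helpful >= 298 OR lang IN ('es', 'pt', 'fr') → 8
review_id=7: helpful >= 298 OR lang IN ('es', 'pt', 'fr') → 6
review_id=8: ELSE → -5
review_id=9: helpful >= 298 OR lang IN ('es', 'pt', 'fr') → 8
review_id=10: helpful >= 298 OR lang IN ('es', 'pt', 'fr') → 8
review_id=11: helpful >= 143 OR length <= 636 → -5
review_id=12: helpful >= 143 OR length <= 636 → -4
review_id=13: helpful >= 298 OR lang IN ('es', 'pt', 'fr') → 4
review_id=14: helpful >= 298 OR lang IN ('es', 'pt', 'fr') → 7
review_id=15: helpful >= 203 AND lang IN ('en', 'es', 'de') → 50

6, 8, 6, -5, 8, 8, -5, -4, 4, 7, 50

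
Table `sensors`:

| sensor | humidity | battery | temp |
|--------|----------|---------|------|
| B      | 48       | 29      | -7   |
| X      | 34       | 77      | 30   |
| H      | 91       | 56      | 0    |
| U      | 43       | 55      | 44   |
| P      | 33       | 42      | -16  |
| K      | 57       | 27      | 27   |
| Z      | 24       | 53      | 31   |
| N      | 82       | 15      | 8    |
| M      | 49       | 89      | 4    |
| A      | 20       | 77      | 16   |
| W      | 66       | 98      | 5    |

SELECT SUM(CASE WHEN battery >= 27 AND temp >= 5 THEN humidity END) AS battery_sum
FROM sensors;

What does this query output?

sensor=B: ✗
sensor=X: ✓ → 34
sensor=H: ✗
sensor=U: ✓ → 43
sensor=P: ✗
sensor=K: ✓ → 57
sensor=Z: ✓ → 24
sensor=N: ✗
sensor=M: ✗
sensor=A: ✓ → 20
sensor=W: ✓ → 66
battery_sum = 34 + 43 + 57 + 24 + 20 + 66 = 244

244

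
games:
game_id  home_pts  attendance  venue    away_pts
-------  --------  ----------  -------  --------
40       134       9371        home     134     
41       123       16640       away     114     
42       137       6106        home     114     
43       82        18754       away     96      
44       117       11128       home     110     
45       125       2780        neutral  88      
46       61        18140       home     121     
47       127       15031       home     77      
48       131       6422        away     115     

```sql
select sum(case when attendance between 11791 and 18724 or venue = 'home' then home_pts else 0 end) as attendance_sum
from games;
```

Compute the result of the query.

699

game_id=40: ✓ → 134
game_id=41: ✓ → 123
game_id=42: ✓ → 137
game_id=43: ✗
game_id=44: ✓ → 117
game_id=45: ✗
game_id=46: ✓ → 61
game_id=47: ✓ → 127
game_id=48: ✗
attendance_sum = 134 + 123 + 137 + 117 + 61 + 127 = 699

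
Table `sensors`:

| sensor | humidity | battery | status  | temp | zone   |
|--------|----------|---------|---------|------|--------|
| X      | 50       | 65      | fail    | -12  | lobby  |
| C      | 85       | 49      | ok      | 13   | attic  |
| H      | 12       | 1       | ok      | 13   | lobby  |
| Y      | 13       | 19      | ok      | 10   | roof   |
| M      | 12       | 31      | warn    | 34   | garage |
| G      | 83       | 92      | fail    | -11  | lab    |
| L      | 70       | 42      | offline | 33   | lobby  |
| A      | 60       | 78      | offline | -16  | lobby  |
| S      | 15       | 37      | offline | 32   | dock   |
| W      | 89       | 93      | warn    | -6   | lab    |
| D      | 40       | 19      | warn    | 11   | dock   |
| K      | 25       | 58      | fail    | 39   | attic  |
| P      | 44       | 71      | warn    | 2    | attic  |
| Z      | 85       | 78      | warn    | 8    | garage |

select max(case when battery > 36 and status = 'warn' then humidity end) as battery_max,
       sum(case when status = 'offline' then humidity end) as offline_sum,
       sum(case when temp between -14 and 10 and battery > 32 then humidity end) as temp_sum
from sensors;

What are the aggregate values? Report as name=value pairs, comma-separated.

battery_max=89, offline_sum=145, temp_sum=351

[battery_max: battery > 36 and status = 'warn']
sensor=X: ✗
sensor=C: ✗
sensor=H: ✗
sensor=Y: ✗
sensor=M: ✗
sensor=G: ✗
sensor=L: ✗
sensor=A: ✗
sensor=S: ✗
sensor=W: ✓ → 89
sensor=D: ✗
sensor=K: ✗
sensor=P: ✓ → 44
sensor=Z: ✓ → 85
battery_max = MAX(89, 44, 85) = 89
—
[offline_sum: status = 'offline']
sensor=X: ✗
sensor=C: ✗
sensor=H: ✗
sensor=Y: ✗
sensor=M: ✗
sensor=G: ✗
sensor=L: ✓ → 70
sensor=A: ✓ → 60
sensor=S: ✓ → 15
sensor=W: ✗
sensor=D: ✗
sensor=K: ✗
sensor=P: ✗
sensor=Z: ✗
offline_sum = 70 + 60 + 15 = 145
—
[temp_sum: temp between -14 and 10 and battery > 32]
sensor=X: ✓ → 50
sensor=C: ✗
sensor=H: ✗
sensor=Y: ✗
sensor=M: ✗
sensor=G: ✓ → 83
sensor=L: ✗
sensor=A: ✗
sensor=S: ✗
sensor=W: ✓ → 89
sensor=D: ✗
sensor=K: ✗
sensor=P: ✓ → 44
sensor=Z: ✓ → 85
temp_sum = 50 + 83 + 89 + 44 + 85 = 351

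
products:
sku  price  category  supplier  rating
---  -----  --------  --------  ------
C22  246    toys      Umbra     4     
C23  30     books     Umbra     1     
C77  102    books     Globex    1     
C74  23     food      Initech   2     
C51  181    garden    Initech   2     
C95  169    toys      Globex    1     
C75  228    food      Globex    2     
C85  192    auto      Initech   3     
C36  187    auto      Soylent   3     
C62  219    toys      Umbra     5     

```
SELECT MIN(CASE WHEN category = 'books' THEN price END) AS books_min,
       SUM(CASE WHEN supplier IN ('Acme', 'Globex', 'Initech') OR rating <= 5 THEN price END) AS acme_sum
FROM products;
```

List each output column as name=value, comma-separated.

books_min=30, acme_sum=1577

[books_min: category = 'books']
sku=C22: ✗
sku=C23: ✓ → 30
sku=C77: ✓ → 102
sku=C74: ✗
sku=C51: ✗
sku=C95: ✗
sku=C75: ✗
sku=C85: ✗
sku=C36: ✗
sku=C62: ✗
books_min = MIN(30, 102) = 30
—
[acme_sum: supplier IN ('Acme', 'Globex', 'Initech') OR rating <= 5]
sku=C22: ✓ → 246
sku=C23: ✓ → 30
sku=C77: ✓ → 102
sku=C74: ✓ → 23
sku=C51: ✓ → 181
sku=C95: ✓ → 169
sku=C75: ✓ → 228
sku=C85: ✓ → 192
sku=C36: ✓ → 187
sku=C62: ✓ → 219
acme_sum = 246 + 30 + 102 + 23 + 181 + 169 + 228 + 192 + 187 + 219 = 1577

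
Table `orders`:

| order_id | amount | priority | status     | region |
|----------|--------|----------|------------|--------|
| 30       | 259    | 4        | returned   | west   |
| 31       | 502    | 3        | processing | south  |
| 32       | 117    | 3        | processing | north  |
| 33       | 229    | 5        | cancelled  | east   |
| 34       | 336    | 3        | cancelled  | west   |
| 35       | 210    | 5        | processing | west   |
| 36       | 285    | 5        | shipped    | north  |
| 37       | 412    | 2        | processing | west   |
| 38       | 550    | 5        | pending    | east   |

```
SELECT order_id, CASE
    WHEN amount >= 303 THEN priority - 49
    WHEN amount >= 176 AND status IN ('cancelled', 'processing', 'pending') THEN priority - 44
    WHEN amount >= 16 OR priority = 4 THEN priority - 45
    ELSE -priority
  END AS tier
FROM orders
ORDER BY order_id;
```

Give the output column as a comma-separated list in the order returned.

-41, -46, -42, -39, -46, -39, -40, -47, -44

order_id=30: amount >= 16 OR priority = 4 → -41
order_id=31: amount >= 303 → -46
order_id=32: amount >= 16 OR priority = 4 → -42
order_id=33: amount >= 176 AND status IN ('cancelled', 'processing', 'pending') → -39
order_id=34: amount >= 303 → -46
order_id=35: amount >= 176 AND status IN ('cancelled', 'processing', 'pending') → -39
order_id=36: amount >= 16 OR priority = 4 → -40
order_id=37: amount >= 303 → -47
order_id=38: amount >= 303 → -44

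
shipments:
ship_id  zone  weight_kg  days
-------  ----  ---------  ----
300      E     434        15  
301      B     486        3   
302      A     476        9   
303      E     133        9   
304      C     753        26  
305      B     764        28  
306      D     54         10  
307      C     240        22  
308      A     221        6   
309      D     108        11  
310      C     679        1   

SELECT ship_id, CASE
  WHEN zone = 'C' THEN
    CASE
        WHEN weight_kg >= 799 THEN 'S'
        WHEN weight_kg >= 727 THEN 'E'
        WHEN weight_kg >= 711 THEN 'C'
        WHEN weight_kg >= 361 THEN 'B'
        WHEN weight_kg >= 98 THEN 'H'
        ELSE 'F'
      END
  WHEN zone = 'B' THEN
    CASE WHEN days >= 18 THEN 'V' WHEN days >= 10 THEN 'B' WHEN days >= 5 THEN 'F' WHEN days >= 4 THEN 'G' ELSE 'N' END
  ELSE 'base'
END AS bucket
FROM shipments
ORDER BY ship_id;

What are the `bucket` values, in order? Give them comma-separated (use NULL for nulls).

ship_id=300: zone='E' → outer ELSE → base
ship_id=301: zone='B' → inner[ELSE] → N
ship_id=302: zone='A' → outer ELSE → base
ship_id=303: zone='E' → outer ELSE → base
ship_id=304: zone='C' → inner[weight_kg >= 727] → E
ship_id=305: zone='B' → inner[days >= 18] → V
ship_id=306: zone='D' → outer ELSE → base
ship_id=307: zone='C' → inner[weight_kg >= 98] → H
ship_id=308: zone='A' → outer ELSE → base
ship_id=309: zone='D' → outer ELSE → base
ship_id=310: zone='C' → inner[weight_kg >= 361] → B

base, N, base, base, E, V, base, H, base, base, B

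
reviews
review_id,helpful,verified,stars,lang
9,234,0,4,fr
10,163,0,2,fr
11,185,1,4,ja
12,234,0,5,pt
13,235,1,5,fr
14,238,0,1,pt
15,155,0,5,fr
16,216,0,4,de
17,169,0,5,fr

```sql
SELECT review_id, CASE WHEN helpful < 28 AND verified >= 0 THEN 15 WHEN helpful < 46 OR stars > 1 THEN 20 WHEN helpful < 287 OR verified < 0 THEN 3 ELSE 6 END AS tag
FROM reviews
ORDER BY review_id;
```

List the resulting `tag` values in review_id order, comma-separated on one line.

20, 20, 20, 20, 20, 3, 20, 20, 20

review_id=9: helpful < 46 OR stars > 1 → 20
review_id=10: helpful < 46 OR stars > 1 → 20
review_id=11: helpful < 46 OR stars > 1 → 20
review_id=12: helpful < 46 OR stars > 1 → 20
review_id=13: helpful < 46 OR stars > 1 → 20
review_id=14: helpful < 287 OR verified < 0 → 3
review_id=15: helpful < 46 OR stars > 1 → 20
review_id=16: helpful < 46 OR stars > 1 → 20
review_id=17: helpful < 46 OR stars > 1 → 20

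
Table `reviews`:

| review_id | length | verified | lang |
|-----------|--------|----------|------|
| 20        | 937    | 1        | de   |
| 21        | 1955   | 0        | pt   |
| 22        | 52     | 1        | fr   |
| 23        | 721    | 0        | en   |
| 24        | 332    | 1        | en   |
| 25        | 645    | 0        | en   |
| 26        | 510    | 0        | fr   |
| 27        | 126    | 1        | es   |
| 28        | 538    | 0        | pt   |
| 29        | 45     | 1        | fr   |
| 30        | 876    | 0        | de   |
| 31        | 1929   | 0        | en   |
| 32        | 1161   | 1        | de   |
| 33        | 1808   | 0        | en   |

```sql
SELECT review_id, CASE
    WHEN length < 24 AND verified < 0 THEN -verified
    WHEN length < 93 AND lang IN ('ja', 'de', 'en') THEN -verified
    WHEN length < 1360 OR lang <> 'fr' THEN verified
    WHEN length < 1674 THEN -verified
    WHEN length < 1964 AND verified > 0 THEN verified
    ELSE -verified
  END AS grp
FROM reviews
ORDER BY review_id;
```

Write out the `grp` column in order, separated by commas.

1, 0, 1, 0, 1, 0, 0, 1, 0, 1, 0, 0, 1, 0

review_id=20: length < 1360 OR lang <> 'fr' → 1
review_id=21: length < 1360 OR lang <> 'fr' → 0
review_id=22: length < 1360 OR lang <> 'fr' → 1
review_id=23: length < 1360 OR lang <> 'fr' → 0
review_id=24: length < 1360 OR lang <> 'fr' → 1
review_id=25: length < 1360 OR lang <> 'fr' → 0
review_id=26: length < 1360 OR lang <> 'fr' → 0
review_id=27: length < 1360 OR lang <> 'fr' → 1
review_id=28: length < 1360 OR lang <> 'fr' → 0
review_id=29: length < 1360 OR lang <> 'fr' → 1
review_id=30: length < 1360 OR lang <> 'fr' → 0
review_id=31: length < 1360 OR lang <> 'fr' → 0
review_id=32: length < 1360 OR lang <> 'fr' → 1
review_id=33: length < 1360 OR lang <> 'fr' → 0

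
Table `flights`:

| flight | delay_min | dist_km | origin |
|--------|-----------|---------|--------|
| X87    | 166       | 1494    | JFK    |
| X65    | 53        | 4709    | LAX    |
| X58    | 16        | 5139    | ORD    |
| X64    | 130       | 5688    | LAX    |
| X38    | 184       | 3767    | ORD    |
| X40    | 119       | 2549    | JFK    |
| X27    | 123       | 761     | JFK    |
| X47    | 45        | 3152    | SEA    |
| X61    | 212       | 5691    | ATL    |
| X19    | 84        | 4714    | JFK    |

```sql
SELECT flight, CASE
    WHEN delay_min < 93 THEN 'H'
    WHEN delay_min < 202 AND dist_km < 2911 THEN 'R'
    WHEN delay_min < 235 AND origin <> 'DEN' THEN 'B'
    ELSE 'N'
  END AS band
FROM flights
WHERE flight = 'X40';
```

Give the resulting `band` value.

flight = X40: delay_min=119, dist_km=2549, origin=JFK.
delay_min < 93 → false
delay_min < 202 AND dist_km < 2911 → true → R

R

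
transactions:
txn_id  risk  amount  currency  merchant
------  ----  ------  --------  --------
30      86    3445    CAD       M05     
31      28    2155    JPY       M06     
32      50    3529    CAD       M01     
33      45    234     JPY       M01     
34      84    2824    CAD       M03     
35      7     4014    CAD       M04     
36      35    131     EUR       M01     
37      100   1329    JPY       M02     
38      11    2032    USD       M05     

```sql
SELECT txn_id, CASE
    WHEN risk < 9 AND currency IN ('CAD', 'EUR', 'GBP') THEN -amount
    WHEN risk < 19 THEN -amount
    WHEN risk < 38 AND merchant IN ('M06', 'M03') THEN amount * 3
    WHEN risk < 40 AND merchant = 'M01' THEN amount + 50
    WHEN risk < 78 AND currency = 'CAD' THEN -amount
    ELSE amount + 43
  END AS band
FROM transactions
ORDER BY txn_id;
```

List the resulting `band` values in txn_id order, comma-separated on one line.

3488, 6465, -3529, 277, 2867, -4014, 181, 1372, -2032

txn_id=30: ELSE → 3488
txn_id=31: risk < 38 AND merchant IN ('M06', 'M03') → 6465
txn_id=32: risk < 78 AND currency = 'CAD' → -3529
txn_id=33: ELSE → 277
txn_id=34: ELSE → 2867
txn_id=35: risk < 9 AND currency IN ('CAD', 'EUR', 'GBP') → -4014
txn_id=36: risk < 40 AND merchant = 'M01' → 181
txn_id=37: ELSE → 1372
txn_id=38: risk < 19 → -2032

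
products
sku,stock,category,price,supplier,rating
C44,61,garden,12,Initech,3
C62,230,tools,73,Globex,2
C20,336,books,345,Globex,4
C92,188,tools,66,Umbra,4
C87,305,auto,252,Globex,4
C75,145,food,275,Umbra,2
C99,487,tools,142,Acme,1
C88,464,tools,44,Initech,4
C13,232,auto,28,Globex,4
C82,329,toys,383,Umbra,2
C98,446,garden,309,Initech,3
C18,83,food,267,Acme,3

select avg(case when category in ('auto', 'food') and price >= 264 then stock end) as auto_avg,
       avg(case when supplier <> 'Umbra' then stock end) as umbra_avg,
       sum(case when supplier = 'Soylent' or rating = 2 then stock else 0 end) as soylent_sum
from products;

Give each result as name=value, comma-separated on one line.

[auto_avg: category in ('auto', 'food') and price >= 264]
sku=C44: ✗
sku=C62: ✗
sku=C20: ✗
sku=C92: ✗
sku=C87: ✗
sku=C75: ✓ → 145
sku=C99: ✗
sku=C88: ✗
sku=C13: ✗
sku=C82: ✗
sku=C98: ✗
sku=C18: ✓ → 83
auto_avg = (145 + 83) / 2 = 114
—
[umbra_avg: supplier <> 'Umbra']
sku=C44: ✓ → 61
sku=C62: ✓ → 230
sku=C20: ✓ → 336
sku=C92: ✗
sku=C87: ✓ → 305
sku=C75: ✗
sku=C99: ✓ → 487
sku=C88: ✓ → 464
sku=C13: ✓ → 232
sku=C82: ✗
sku=C98: ✓ → 446
sku=C18: ✓ → 83
umbra_avg = (61 + 230 + 336 + 305 + 487 + 464 + 232 + 446 + 83) / 9 = 293.7777777778
—
[soylent_sum: supplier = 'Soylent' or rating = 2]
sku=C44: ✗
sku=C62: ✓ → 230
sku=C20: ✗
sku=C92: ✗
sku=C87: ✗
sku=C75: ✓ → 145
sku=C99: ✗
sku=C88: ✗
sku=C13: ✗
sku=C82: ✓ → 329
sku=C98: ✗
sku=C18: ✗
soylent_sum = 230 + 145 + 329 = 704

auto_avg=114, umbra_avg=293.7777777778, soylent_sum=704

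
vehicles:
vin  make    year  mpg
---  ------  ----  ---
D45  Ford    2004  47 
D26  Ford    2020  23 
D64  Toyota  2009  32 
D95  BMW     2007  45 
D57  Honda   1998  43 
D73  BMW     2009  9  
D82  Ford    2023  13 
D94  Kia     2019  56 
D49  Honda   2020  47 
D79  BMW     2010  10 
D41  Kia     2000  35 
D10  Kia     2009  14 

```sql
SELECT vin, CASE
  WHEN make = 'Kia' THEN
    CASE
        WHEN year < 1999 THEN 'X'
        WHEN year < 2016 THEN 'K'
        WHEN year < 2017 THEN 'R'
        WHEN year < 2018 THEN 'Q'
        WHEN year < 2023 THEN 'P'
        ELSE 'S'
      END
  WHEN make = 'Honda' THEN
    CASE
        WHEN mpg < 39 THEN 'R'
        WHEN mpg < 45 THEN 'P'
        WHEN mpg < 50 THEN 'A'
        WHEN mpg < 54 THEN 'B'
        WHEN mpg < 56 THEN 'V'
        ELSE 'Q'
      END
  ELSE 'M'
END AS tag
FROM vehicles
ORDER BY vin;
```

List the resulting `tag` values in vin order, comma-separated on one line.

K, M, K, M, A, P, M, M, M, M, P, M

vin=D10: make='Kia' → inner[year < 2016] → K
vin=D26: make='Ford' → outer ELSE → M
vin=D41: make='Kia' → inner[year < 2016] → K
vin=D45: make='Ford' → outer ELSE → M
vin=D49: make='Honda' → inner[mpg < 50] → A
vin=D57: make='Honda' → inner[mpg < 45] → P
vin=D64: make='Toyota' → outer ELSE → M
vin=D73: make='BMW' → outer ELSE → M
vin=D79: make='BMW' → outer ELSE → M
vin=D82: make='Ford' → outer ELSE → M
vin=D94: make='Kia' → inner[year < 2023] → P
vin=D95: make='BMW' → outer ELSE → M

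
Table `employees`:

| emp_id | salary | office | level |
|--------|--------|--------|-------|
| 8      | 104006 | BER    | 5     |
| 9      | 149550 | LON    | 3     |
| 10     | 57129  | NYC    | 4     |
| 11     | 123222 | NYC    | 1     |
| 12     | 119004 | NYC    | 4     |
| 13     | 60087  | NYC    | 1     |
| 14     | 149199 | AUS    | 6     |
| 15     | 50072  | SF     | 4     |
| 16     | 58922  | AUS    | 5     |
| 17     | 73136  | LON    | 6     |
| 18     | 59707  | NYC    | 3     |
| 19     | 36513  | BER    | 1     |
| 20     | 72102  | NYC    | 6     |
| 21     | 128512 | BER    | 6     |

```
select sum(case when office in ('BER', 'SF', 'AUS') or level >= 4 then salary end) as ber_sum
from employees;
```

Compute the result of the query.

emp_id=8: ✓ → 104006
emp_id=9: ✗
emp_id=10: ✓ → 57129
emp_id=11: ✗
emp_id=12: ✓ → 119004
emp_id=13: ✗
emp_id=14: ✓ → 149199
emp_id=15: ✓ → 50072
emp_id=16: ✓ → 58922
emp_id=17: ✓ → 73136
emp_id=18: ✗
emp_id=19: ✓ → 36513
emp_id=20: ✓ → 72102
emp_id=21: ✓ → 128512
ber_sum = 104006 + 57129 + 119004 + 149199 + 50072 + 58922 + 73136 + 36513 + 72102 + 128512 = 848595

848595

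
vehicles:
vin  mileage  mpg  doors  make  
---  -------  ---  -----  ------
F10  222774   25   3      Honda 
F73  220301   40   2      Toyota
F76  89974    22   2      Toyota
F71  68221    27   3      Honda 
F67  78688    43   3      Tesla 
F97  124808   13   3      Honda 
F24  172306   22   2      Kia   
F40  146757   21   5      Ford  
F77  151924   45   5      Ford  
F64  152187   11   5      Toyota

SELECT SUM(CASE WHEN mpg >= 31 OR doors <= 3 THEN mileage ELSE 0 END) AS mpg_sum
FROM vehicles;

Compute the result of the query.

1128996

vin=F10: ✓ → 222774
vin=F73: ✓ → 220301
vin=F76: ✓ → 89974
vin=F71: ✓ → 68221
vin=F67: ✓ → 78688
vin=F97: ✓ → 124808
vin=F24: ✓ → 172306
vin=F40: ✗
vin=F77: ✓ → 151924
vin=F64: ✗
mpg_sum = 222774 + 220301 + 89974 + 68221 + 78688 + 124808 + 172306 + 151924 = 1128996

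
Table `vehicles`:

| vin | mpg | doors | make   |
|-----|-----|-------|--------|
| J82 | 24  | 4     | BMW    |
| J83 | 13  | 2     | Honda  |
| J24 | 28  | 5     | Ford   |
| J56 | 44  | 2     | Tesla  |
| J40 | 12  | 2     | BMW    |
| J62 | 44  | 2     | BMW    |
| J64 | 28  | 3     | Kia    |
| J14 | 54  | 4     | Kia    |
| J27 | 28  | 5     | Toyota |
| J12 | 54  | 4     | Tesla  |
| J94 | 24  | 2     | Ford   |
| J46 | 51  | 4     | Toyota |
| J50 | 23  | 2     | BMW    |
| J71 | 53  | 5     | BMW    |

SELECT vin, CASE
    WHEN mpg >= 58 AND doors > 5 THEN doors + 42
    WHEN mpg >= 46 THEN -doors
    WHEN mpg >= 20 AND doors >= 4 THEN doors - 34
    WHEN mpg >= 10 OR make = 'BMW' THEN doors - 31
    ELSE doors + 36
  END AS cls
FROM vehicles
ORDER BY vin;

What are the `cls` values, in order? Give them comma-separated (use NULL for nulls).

vin=J12: mpg >= 46 → -4
vin=J14: mpg >= 46 → -4
vin=J24: mpg >= 20 AND doors >= 4 → -29
vin=J27: mpg >= 20 AND doors >= 4 → -29
vin=J40: mpg >= 10 OR make = 'BMW' → -29
vin=J46: mpg >= 46 → -4
vin=J50: mpg >= 10 OR make = 'BMW' → -29
vin=J56: mpg >= 10 OR make = 'BMW' → -29
vin=J62: mpg >= 10 OR make = 'BMW' → -29
vin=J64: mpg >= 10 OR make = 'BMW' → -28
vin=J71: mpg >= 46 → -5
vin=J82: mpg >= 20 AND doors >= 4 → -30
vin=J83: mpg >= 10 OR make = 'BMW' → -29
vin=J94: mpg >= 10 OR make = 'BMW' → -29

-4, -4, -29, -29, -29, -4, -29, -29, -29, -28, -5, -30, -29, -29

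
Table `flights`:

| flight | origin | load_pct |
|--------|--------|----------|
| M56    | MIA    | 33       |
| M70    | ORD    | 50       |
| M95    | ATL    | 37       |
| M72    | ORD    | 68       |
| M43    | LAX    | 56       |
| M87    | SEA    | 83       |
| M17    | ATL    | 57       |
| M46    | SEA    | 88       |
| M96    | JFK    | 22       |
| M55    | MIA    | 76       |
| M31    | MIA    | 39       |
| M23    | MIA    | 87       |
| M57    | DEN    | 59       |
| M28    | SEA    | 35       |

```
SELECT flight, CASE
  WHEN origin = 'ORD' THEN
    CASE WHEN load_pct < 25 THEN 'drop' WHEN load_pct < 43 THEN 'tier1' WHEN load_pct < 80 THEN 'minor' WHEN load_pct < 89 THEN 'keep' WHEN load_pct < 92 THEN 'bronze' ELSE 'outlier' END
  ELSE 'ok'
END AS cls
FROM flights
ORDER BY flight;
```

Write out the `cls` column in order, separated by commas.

flight=M17: origin='ATL' → outer ELSE → ok
flight=M23: origin='MIA' → outer ELSE → ok
flight=M28: origin='SEA' → outer ELSE → ok
flight=M31: origin='MIA' → outer ELSE → ok
flight=M43: origin='LAX' → outer ELSE → ok
flight=M46: origin='SEA' → outer ELSE → ok
flight=M55: origin='MIA' → outer ELSE → ok
flight=M56: origin='MIA' → outer ELSE → ok
flight=M57: origin='DEN' → outer ELSE → ok
flight=M70: origin='ORD' → inner[load_pct < 80] → minor
flight=M72: origin='ORD' → inner[load_pct < 80] → minor
flight=M87: origin='SEA' → outer ELSE → ok
flight=M95: origin='ATL' → outer ELSE → ok
flight=M96: origin='JFK' → outer ELSE → ok

ok, ok, ok, ok, ok, ok, ok, ok, ok, minor, minor, ok, ok, ok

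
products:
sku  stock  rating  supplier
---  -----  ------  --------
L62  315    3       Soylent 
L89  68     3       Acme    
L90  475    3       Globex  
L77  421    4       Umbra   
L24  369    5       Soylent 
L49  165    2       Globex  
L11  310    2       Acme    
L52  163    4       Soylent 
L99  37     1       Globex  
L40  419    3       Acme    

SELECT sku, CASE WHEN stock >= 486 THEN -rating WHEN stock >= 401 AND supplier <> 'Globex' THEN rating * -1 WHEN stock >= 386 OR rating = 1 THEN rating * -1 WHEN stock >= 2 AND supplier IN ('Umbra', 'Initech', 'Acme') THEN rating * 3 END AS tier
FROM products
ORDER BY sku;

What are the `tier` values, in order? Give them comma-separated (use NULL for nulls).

sku=L11: stock >= 2 AND supplier IN ('Umbra', 'Initech', 'Acme') → 6
sku=L24: (no match → NULL) → NULL
sku=L40: stock >= 401 AND supplier <> 'Globex' → -3
sku=L49: (no match → NULL) → NULL
sku=L52: (no match → NULL) → NULL
sku=L62: (no match → NULL) → NULL
sku=L77: stock >= 401 AND supplier <> 'Globex' → -4
sku=L89: stock >= 2 AND supplier IN ('Umbra', 'Initech', 'Acme') → 9
sku=L90: stock >= 386 OR rating = 1 → -3
sku=L99: stock >= 386 OR rating = 1 → -1

6, NULL, -3, NULL, NULL, NULL, -4, 9, -3, -1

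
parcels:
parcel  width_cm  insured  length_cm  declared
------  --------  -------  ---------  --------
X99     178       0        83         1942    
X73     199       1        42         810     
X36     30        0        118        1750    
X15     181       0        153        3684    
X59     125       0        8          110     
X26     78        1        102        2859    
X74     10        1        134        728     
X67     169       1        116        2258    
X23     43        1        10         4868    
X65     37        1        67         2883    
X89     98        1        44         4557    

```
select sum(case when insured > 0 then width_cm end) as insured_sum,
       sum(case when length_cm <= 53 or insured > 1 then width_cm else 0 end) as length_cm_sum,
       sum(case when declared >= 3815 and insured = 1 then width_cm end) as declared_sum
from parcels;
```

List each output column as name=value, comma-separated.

[insured_sum: insured > 0]
parcel=X99: ✗
parcel=X73: ✓ → 199
parcel=X36: ✗
parcel=X15: ✗
parcel=X59: ✗
parcel=X26: ✓ → 78
parcel=X74: ✓ → 10
parcel=X67: ✓ → 169
parcel=X23: ✓ → 43
parcel=X65: ✓ → 37
parcel=X89: ✓ → 98
insured_sum = 199 + 78 + 10 + 169 + 43 + 37 + 98 = 634
—
[length_cm_sum: length_cm <= 53 or insured > 1]
parcel=X99: ✗
parcel=X73: ✓ → 199
parcel=X36: ✗
parcel=X15: ✗
parcel=X59: ✓ → 125
parcel=X26: ✗
parcel=X74: ✗
parcel=X67: ✗
parcel=X23: ✓ → 43
parcel=X65: ✗
parcel=X89: ✓ → 98
length_cm_sum = 199 + 125 + 43 + 98 = 465
—
[declared_sum: declared >= 3815 and insured = 1]
parcel=X99: ✗
parcel=X73: ✗
parcel=X36: ✗
parcel=X15: ✗
parcel=X59: ✗
parcel=X26: ✗
parcel=X74: ✗
parcel=X67: ✗
parcel=X23: ✓ → 43
parcel=X65: ✗
parcel=X89: ✓ → 98
declared_sum = 43 + 98 = 141

insured_sum=634, length_cm_sum=465, declared_sum=141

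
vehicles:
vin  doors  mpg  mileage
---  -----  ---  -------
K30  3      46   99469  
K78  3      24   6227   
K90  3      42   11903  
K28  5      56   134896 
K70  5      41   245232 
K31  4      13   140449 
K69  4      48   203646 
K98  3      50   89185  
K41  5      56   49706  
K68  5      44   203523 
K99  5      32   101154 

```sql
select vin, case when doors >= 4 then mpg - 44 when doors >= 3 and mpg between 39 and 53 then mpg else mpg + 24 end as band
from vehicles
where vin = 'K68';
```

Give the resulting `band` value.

0

vin = K68: doors=5, mpg=44, mileage=203523.
doors >= 4 → true → 0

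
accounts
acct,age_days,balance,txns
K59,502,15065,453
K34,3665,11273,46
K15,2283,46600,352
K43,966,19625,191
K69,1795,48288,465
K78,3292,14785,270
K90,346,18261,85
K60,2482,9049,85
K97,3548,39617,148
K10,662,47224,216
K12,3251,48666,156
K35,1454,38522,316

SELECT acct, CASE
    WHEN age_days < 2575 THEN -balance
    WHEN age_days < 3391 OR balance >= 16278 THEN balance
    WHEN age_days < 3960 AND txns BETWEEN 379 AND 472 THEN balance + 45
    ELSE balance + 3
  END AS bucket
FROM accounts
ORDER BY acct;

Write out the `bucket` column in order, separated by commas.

acct=K10: age_days < 2575 → -47224
acct=K12: age_days < 3391 OR balance >= 16278 → 48666
acct=K15: age_days < 2575 → -46600
acct=K34: ELSE → 11276
acct=K35: age_days < 2575 → -38522
acct=K43: age_days < 2575 → -19625
acct=K59: age_days < 2575 → -15065
acct=K60: age_days < 2575 → -9049
acct=K69: age_days < 2575 → -48288
acct=K78: age_days < 3391 OR balance >= 16278 → 14785
acct=K90: age_days < 2575 → -18261
acct=K97: age_days < 3391 OR balance >= 16278 → 39617

-47224, 48666, -46600, 11276, -38522, -19625, -15065, -9049, -48288, 14785, -18261, 39617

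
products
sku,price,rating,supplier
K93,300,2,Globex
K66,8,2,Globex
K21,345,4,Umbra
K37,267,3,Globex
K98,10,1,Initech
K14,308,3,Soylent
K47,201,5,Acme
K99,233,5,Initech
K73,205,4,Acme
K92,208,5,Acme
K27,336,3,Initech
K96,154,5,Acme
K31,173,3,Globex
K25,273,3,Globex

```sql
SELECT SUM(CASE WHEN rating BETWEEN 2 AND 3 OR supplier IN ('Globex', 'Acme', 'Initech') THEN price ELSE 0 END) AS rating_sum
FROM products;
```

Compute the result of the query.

sku=K93: ✓ → 300
sku=K66: ✓ → 8
sku=K21: ✗
sku=K37: ✓ → 267
sku=K98: ✓ → 10
sku=K14: ✓ → 308
sku=K47: ✓ → 201
sku=K99: ✓ → 233
sku=K73: ✓ → 205
sku=K92: ✓ → 208
sku=K27: ✓ → 336
sku=K96: ✓ → 154
sku=K31: ✓ → 173
sku=K25: ✓ → 273
rating_sum = 300 + 8 + 267 + 10 + 308 + 201 + 233 + 205 + 208 + 336 + 154 + 173 + 273 = 2676

2676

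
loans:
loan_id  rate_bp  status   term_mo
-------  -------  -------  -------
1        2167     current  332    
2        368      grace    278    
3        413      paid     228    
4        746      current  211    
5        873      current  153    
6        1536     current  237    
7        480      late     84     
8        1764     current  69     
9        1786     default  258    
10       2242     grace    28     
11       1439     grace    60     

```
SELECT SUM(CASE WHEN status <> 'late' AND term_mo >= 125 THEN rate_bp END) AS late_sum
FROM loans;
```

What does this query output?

loan_id=1: ✓ → 2167
loan_id=2: ✓ → 368
loan_id=3: ✓ → 413
loan_id=4: ✓ → 746
loan_id=5: ✓ → 873
loan_id=6: ✓ → 1536
loan_id=7: ✗
loan_id=8: ✗
loan_id=9: ✓ → 1786
loan_id=10: ✗
loan_id=11: ✗
late_sum = 2167 + 368 + 413 + 746 + 873 + 1536 + 1786 = 7889

7889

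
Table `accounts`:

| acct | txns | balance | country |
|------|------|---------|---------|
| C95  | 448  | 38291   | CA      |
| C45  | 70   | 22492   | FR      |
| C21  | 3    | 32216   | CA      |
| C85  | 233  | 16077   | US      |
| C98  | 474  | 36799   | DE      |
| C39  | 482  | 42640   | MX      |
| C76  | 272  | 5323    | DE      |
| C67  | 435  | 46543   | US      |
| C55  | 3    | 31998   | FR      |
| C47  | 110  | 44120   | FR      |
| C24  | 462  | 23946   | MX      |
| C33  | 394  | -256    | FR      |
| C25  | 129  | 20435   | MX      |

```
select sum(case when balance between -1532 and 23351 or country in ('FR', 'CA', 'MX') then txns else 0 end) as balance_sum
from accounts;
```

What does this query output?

acct=C95: ✓ → 448
acct=C45: ✓ → 70
acct=C21: ✓ → 3
acct=C85: ✓ → 233
acct=C98: ✗
acct=C39: ✓ → 482
acct=C76: ✓ → 272
acct=C67: ✗
acct=C55: ✓ → 3
acct=C47: ✓ → 110
acct=C24: ✓ → 462
acct=C33: ✓ → 394
acct=C25: ✓ → 129
balance_sum = 448 + 70 + 3 + 233 + 482 + 272 + 3 + 110 + 462 + 394 + 129 = 2606

2606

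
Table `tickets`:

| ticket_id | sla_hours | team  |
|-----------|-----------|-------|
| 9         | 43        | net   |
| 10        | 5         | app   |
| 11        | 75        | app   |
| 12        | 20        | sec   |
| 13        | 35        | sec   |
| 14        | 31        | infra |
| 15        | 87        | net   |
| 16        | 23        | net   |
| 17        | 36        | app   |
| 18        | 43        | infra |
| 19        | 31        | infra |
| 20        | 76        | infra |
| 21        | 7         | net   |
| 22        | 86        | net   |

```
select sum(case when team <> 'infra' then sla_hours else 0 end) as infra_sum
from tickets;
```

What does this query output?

417

ticket_id=9: ✓ → 43
ticket_id=10: ✓ → 5
ticket_id=11: ✓ → 75
ticket_id=12: ✓ → 20
ticket_id=13: ✓ → 35
ticket_id=14: ✗
ticket_id=15: ✓ → 87
ticket_id=16: ✓ → 23
ticket_id=17: ✓ → 36
ticket_id=18: ✗
ticket_id=19: ✗
ticket_id=20: ✗
ticket_id=21: ✓ → 7
ticket_id=22: ✓ → 86
infra_sum = 43 + 5 + 75 + 20 + 35 + 87 + 23 + 36 + 7 + 86 = 417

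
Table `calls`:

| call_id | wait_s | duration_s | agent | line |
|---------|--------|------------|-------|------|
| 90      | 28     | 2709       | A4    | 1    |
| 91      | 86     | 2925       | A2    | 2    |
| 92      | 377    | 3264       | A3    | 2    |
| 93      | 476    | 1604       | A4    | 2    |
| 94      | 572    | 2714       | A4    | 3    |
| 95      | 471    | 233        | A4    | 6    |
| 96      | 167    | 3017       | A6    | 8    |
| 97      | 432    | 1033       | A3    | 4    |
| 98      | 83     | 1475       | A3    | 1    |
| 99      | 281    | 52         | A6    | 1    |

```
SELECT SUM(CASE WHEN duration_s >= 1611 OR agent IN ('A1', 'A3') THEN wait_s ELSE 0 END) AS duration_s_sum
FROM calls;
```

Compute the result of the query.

1745

call_id=90: ✓ → 28
call_id=91: ✓ → 86
call_id=92: ✓ → 377
call_id=93: ✗
call_id=94: ✓ → 572
call_id=95: ✗
call_id=96: ✓ → 167
call_id=97: ✓ → 432
call_id=98: ✓ → 83
call_id=99: ✗
duration_s_sum = 28 + 86 + 377 + 572 + 167 + 432 + 83 = 1745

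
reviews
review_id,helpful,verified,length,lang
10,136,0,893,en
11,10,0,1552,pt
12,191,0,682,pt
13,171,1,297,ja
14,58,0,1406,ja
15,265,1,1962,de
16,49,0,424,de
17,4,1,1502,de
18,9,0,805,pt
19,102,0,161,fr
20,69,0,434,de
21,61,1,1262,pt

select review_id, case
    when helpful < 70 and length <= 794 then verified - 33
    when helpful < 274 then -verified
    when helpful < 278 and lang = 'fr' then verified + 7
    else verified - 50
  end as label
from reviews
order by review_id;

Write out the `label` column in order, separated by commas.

review_id=10: helpful < 274 → 0
review_id=11: helpful < 274 → 0
review_id=12: helpful < 274 → 0
review_id=13: helpful < 274 → -1
review_id=14: helpful < 274 → 0
review_id=15: helpful < 274 → -1
review_id=16: helpful < 70 and length <= 794 → -33
review_id=17: helpful < 274 → -1
review_id=18: helpful < 274 → 0
review_id=19: helpful < 274 → 0
review_id=20: helpful < 70 and length <= 794 → -33
review_id=21: helpful < 274 → -1

0, 0, 0, -1, 0, -1, -33, -1, 0, 0, -33, -1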